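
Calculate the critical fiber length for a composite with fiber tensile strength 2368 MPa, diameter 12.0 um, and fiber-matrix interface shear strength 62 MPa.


Lc = sigma_f * d / (2 * tau_i) = 2368 * 12.0 / (2 * 62) = 229.2 um

229.2 um


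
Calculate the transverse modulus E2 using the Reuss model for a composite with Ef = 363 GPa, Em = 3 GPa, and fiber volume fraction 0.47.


1/E2 = Vf/Ef + (1-Vf)/Em = 0.47/363 + 0.53/3
E2 = 5.62 GPa

5.62 GPa


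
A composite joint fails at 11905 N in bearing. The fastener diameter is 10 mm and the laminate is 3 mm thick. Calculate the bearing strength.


sigma_br = F/(d*h) = 11905/(10*3) = 396.8 MPa

396.8 MPa


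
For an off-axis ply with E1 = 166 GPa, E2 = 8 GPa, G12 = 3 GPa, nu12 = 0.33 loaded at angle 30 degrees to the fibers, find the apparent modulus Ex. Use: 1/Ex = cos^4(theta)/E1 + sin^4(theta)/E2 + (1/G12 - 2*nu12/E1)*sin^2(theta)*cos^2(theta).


cos^4(30) = 0.5625, sin^4(30) = 0.0625, sin^2(30)*cos^2(30) = 0.1875
1/G12 - 2*nu12/E1 = 1/3 - 2*0.33/166 = 0.329357 GPa^-1
1/Ex = 0.5625/166 + 0.0625/8 + 0.329357*0.1875 = 0.0729556 GPa^-1
Ex = 13.71 GPa

13.71 GPa


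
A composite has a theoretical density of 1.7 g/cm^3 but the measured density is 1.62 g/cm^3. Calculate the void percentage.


Void% = (rho_theo - rho_actual)/rho_theo * 100 = (1.7 - 1.62)/1.7 * 100 = 4.71%

4.71%


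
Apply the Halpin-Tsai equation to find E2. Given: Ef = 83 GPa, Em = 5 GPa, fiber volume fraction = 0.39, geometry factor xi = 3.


eta = (Ef/Em - 1)/(Ef/Em + xi) = (16.6 - 1)/(16.6 + 3) = 0.7959
E2 = Em*(1+xi*eta*Vf)/(1-eta*Vf) = 14.0 GPa

14.0 GPa


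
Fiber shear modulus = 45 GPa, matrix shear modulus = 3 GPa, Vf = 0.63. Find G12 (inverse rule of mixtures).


1/G12 = Vf/Gf + (1-Vf)/Gm = 0.63/45 + 0.37/3
G12 = 7.28 GPa

7.28 GPa


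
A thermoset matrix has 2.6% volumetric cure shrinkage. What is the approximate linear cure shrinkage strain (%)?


Linear shrinkage ≈ vol_shrink/3 = 2.6/3 = 0.867%

0.867%


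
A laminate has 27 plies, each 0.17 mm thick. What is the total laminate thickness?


h = n * t_ply = 27 * 0.17 = 4.59 mm

4.59 mm


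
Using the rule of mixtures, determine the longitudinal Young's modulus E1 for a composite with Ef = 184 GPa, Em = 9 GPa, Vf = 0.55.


E1 = Ef*Vf + Em*(1-Vf) = 184*0.55 + 9*0.45 = 105.25 GPa

105.25 GPa


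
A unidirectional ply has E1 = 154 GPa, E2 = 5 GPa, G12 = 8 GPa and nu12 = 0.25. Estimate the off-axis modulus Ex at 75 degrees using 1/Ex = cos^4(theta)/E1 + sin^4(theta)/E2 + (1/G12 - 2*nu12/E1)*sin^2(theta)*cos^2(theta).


cos^4(75) = 0.004487, sin^4(75) = 0.870513, sin^2(75)*cos^2(75) = 0.0625
1/G12 - 2*nu12/E1 = 1/8 - 2*0.25/154 = 0.121753 GPa^-1
1/Ex = 0.004487/154 + 0.870513/5 + 0.121753*0.0625 = 0.1817413 GPa^-1
Ex = 5.5 GPa

5.5 GPa


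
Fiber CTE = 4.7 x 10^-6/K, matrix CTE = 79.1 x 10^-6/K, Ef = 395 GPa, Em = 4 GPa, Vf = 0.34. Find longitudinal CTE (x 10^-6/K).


E1 = Ef*Vf + Em*(1-Vf) = 136.94
alpha_1 = (alpha_f*Ef*Vf + alpha_m*Em*(1-Vf))/E1 = 6.13 x 10^-6/K

6.13 x 10^-6/K


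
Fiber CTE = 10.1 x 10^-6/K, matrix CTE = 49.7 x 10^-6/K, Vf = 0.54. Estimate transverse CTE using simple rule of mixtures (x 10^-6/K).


alpha_2 = alpha_f*Vf + alpha_m*(1-Vf) = 10.1*0.54 + 49.7*0.46 = 28.3 x 10^-6/K

28.3 x 10^-6/K


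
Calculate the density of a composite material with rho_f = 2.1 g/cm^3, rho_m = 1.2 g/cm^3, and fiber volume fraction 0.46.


rho_c = rho_f*Vf + rho_m*(1-Vf) = 2.1*0.46 + 1.2*0.54 = 1.614 g/cm^3

1.614 g/cm^3


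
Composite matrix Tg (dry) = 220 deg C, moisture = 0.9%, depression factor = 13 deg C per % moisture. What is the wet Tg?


Tg_wet = Tg_dry - k*moisture = 220 - 13*0.9 = 208.3 deg C

208.3 deg C


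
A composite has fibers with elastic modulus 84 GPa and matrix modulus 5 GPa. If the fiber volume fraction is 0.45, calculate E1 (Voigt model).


E1 = Ef*Vf + Em*(1-Vf) = 84*0.45 + 5*0.55 = 40.55 GPa

40.55 GPa


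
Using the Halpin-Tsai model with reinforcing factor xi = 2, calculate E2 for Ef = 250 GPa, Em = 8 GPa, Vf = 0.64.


eta = (Ef/Em - 1)/(Ef/Em + xi) = (31.25 - 1)/(31.25 + 2) = 0.9098
E2 = Em*(1+xi*eta*Vf)/(1-eta*Vf) = 41.45 GPa

41.45 GPa


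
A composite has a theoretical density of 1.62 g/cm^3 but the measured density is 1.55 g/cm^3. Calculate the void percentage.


Void% = (rho_theo - rho_actual)/rho_theo * 100 = (1.62 - 1.55)/1.62 * 100 = 4.32%

4.32%


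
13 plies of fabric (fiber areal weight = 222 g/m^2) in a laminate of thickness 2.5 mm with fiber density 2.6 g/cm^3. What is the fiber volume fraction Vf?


Vf = n * FAW / (rho_f * h * 1000) = 13 * 222 / (2.6 * 2.5 * 1000) = 0.444

0.444


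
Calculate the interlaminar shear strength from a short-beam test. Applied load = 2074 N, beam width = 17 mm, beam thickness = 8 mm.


ILSS = 3F/(4bh) = 3*2074/(4*17*8) = 11.44 MPa

11.44 MPa


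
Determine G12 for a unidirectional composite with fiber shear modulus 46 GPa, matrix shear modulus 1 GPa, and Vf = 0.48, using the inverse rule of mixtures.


1/G12 = Vf/Gf + (1-Vf)/Gm = 0.48/46 + 0.52/1
G12 = 1.89 GPa

1.89 GPa


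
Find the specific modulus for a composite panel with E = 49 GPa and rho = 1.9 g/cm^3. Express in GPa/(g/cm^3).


Specific stiffness = E/rho = 49/1.9 = 25.8 GPa/(g/cm^3)

25.8 GPa/(g/cm^3)


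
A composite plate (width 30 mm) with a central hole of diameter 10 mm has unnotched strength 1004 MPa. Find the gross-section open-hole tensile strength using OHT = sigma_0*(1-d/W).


OHT = sigma_0*(1-d/W) = 1004*(1-10/30) = 669.3 MPa

669.3 MPa


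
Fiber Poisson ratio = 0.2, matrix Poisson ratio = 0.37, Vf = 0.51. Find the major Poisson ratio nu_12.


nu_12 = nu_f*Vf + nu_m*(1-Vf) = 0.2*0.51 + 0.37*0.49 = 0.2833

0.2833


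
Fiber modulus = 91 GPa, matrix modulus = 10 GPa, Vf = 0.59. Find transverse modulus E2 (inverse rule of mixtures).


1/E2 = Vf/Ef + (1-Vf)/Em = 0.59/91 + 0.41/10
E2 = 21.06 GPa

21.06 GPa


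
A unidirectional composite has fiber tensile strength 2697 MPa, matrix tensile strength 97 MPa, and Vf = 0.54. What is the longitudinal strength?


sigma_1 = sigma_f*Vf + sigma_m*(1-Vf) = 2697*0.54 + 97*0.46 = 1501.0 MPa

1501.0 MPa


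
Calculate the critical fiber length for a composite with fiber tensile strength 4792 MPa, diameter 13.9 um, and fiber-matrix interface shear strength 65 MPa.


Lc = sigma_f * d / (2 * tau_i) = 4792 * 13.9 / (2 * 65) = 512.4 um

512.4 um


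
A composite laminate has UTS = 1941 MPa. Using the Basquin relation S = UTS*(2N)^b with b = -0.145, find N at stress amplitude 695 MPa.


N = 0.5 * (S/UTS)^(1/b) = 0.5 * (695/1941)^(1/-0.145) = 595.8171 cycles

595.8171 cycles


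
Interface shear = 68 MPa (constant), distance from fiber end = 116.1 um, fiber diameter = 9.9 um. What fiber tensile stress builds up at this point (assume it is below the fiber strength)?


Force balance: sigma_f * (pi*d^2/4) = tau * (pi*d) * x  ->  sigma_f = 4 * tau * x / d
sigma_f = 4 * 68 * 116.1 / 9.9 = 3189.8 MPa

3189.8 MPa


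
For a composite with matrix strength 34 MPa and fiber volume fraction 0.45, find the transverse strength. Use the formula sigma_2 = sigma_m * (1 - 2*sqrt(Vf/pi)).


factor = 1 - 2*sqrt(0.45/pi) = 0.2431
sigma_2 = 34 * 0.2431 = 8.26 MPa

8.26 MPa


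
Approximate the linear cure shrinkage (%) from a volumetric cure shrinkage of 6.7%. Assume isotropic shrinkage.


Linear shrinkage ≈ vol_shrink/3 = 6.7/3 = 2.233%

2.233%


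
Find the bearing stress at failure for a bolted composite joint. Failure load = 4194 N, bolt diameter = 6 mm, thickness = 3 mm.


sigma_br = F/(d*h) = 4194/(6*3) = 233.0 MPa

233.0 MPa


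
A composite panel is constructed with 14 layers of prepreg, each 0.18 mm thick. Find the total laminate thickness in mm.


h = n * t_ply = 14 * 0.18 = 2.52 mm

2.52 mm


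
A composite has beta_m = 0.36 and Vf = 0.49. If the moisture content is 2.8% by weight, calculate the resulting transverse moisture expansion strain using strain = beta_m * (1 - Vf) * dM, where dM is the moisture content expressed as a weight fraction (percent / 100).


dM = 2.8/100 = 0.028
strain = beta_m * (1-Vf) * dM = 0.36 * 0.51 * 0.028 = 0.0051408

0.0051408


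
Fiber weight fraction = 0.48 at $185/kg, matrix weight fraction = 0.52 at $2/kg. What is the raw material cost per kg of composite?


Cost = cost_f*Wf + cost_m*Wm = 185*0.48 + 2*0.52 = $89.84/kg

$89.84/kg


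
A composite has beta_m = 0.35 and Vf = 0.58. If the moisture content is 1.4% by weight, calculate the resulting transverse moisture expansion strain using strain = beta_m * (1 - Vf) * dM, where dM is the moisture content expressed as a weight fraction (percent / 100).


dM = 1.4/100 = 0.014
strain = beta_m * (1-Vf) * dM = 0.35 * 0.42 * 0.014 = 0.002058

0.002058


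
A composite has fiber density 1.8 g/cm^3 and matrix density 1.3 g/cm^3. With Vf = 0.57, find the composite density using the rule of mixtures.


rho_c = rho_f*Vf + rho_m*(1-Vf) = 1.8*0.57 + 1.3*0.43 = 1.585 g/cm^3

1.585 g/cm^3


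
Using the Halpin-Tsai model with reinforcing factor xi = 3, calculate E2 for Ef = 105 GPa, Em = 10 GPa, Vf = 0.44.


eta = (Ef/Em - 1)/(Ef/Em + xi) = (10.5 - 1)/(10.5 + 3) = 0.7037
E2 = Em*(1+xi*eta*Vf)/(1-eta*Vf) = 27.94 GPa

27.94 GPa


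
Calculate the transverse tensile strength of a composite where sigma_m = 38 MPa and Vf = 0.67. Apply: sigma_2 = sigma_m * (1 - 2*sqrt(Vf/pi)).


factor = 1 - 2*sqrt(0.67/pi) = 0.0764
sigma_2 = 38 * 0.0764 = 2.9 MPa

2.9 MPa


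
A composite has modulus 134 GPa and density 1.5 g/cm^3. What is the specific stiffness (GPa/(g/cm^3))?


Specific stiffness = E/rho = 134/1.5 = 89.3 GPa/(g/cm^3)

89.3 GPa/(g/cm^3)


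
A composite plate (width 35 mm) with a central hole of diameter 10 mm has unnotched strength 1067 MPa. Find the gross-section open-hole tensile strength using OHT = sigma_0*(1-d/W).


OHT = sigma_0*(1-d/W) = 1067*(1-10/35) = 762.1 MPa

762.1 MPa


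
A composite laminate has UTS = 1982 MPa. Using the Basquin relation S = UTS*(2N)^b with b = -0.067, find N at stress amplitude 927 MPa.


N = 0.5 * (S/UTS)^(1/b) = 0.5 * (927/1982)^(1/-0.067) = 42140.5398 cycles

42140.5398 cycles


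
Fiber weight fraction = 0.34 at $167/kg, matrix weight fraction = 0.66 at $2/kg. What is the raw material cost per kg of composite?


Cost = cost_f*Wf + cost_m*Wm = 167*0.34 + 2*0.66 = $58.1/kg

$58.1/kg


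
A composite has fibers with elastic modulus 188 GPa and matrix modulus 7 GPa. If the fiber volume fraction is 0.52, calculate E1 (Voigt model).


E1 = Ef*Vf + Em*(1-Vf) = 188*0.52 + 7*0.48 = 101.12 GPa

101.12 GPa


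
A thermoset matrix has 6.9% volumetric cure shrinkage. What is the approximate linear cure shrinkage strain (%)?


Linear shrinkage ≈ vol_shrink/3 = 6.9/3 = 2.3%

2.3%


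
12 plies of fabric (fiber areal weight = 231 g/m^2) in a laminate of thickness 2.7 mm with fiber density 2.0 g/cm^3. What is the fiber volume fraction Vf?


Vf = n * FAW / (rho_f * h * 1000) = 12 * 231 / (2.0 * 2.7 * 1000) = 0.5133

0.5133


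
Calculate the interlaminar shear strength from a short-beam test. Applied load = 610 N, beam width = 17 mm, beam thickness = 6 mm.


ILSS = 3F/(4bh) = 3*610/(4*17*6) = 4.49 MPa

4.49 MPa


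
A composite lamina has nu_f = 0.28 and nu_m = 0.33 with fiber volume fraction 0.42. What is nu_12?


nu_12 = nu_f*Vf + nu_m*(1-Vf) = 0.28*0.42 + 0.33*0.58 = 0.309

0.309


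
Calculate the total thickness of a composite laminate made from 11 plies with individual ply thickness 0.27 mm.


h = n * t_ply = 11 * 0.27 = 2.97 mm

2.97 mm


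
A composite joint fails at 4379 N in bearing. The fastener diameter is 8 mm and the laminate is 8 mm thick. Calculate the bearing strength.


sigma_br = F/(d*h) = 4379/(8*8) = 68.4 MPa

68.4 MPa


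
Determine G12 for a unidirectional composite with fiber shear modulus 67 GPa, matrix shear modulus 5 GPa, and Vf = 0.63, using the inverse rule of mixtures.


1/G12 = Vf/Gf + (1-Vf)/Gm = 0.63/67 + 0.37/5
G12 = 11.99 GPa

11.99 GPa


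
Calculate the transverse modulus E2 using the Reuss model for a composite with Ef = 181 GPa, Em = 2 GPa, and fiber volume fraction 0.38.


1/E2 = Vf/Ef + (1-Vf)/Em = 0.38/181 + 0.62/2
E2 = 3.2 GPa

3.2 GPa


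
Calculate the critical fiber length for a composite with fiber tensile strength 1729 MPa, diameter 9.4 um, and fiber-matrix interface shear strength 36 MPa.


Lc = sigma_f * d / (2 * tau_i) = 1729 * 9.4 / (2 * 36) = 225.7 um

225.7 um


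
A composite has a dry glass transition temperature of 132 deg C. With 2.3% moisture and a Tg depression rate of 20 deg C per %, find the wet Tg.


Tg_wet = Tg_dry - k*moisture = 132 - 20*2.3 = 86.0 deg C

86.0 deg C


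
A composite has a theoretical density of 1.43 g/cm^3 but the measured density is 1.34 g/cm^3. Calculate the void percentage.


Void% = (rho_theo - rho_actual)/rho_theo * 100 = (1.43 - 1.34)/1.43 * 100 = 6.29%

6.29%


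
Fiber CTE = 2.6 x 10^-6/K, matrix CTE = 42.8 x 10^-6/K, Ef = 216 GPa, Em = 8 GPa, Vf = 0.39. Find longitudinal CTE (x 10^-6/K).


E1 = Ef*Vf + Em*(1-Vf) = 89.12
alpha_1 = (alpha_f*Ef*Vf + alpha_m*Em*(1-Vf))/E1 = 4.8 x 10^-6/K

4.8 x 10^-6/K


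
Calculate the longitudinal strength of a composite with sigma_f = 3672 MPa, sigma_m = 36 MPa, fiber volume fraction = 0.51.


sigma_1 = sigma_f*Vf + sigma_m*(1-Vf) = 3672*0.51 + 36*0.49 = 1890.4 MPa

1890.4 MPa


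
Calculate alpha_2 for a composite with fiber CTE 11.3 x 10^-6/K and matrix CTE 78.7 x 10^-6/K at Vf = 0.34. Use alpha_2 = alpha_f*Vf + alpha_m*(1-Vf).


alpha_2 = alpha_f*Vf + alpha_m*(1-Vf) = 11.3*0.34 + 78.7*0.66 = 55.8 x 10^-6/K

55.8 x 10^-6/K


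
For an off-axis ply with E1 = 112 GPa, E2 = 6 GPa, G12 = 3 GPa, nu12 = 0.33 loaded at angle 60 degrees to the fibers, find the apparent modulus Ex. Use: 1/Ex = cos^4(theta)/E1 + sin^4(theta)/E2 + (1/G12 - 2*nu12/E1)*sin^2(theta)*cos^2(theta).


cos^4(60) = 0.0625, sin^4(60) = 0.5625, sin^2(60)*cos^2(60) = 0.1875
1/G12 - 2*nu12/E1 = 1/3 - 2*0.33/112 = 0.32744 GPa^-1
1/Ex = 0.0625/112 + 0.5625/6 + 0.32744*0.1875 = 0.1557031 GPa^-1
Ex = 6.42 GPa

6.42 GPa


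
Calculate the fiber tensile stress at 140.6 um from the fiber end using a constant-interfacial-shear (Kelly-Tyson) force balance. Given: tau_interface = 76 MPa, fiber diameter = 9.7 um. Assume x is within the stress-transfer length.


Force balance: sigma_f * (pi*d^2/4) = tau * (pi*d) * x  ->  sigma_f = 4 * tau * x / d
sigma_f = 4 * 76 * 140.6 / 9.7 = 4406.4 MPa

4406.4 MPa


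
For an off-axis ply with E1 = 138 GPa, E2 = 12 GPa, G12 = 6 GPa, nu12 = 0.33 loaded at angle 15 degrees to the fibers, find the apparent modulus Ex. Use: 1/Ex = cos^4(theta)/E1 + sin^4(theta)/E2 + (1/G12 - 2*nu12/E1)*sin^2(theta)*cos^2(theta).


cos^4(15) = 0.870513, sin^4(15) = 0.004487, sin^2(15)*cos^2(15) = 0.0625
1/G12 - 2*nu12/E1 = 1/6 - 2*0.33/138 = 0.161884 GPa^-1
1/Ex = 0.870513/138 + 0.004487/12 + 0.161884*0.0625 = 0.0167998 GPa^-1
Ex = 59.52 GPa

59.52 GPa


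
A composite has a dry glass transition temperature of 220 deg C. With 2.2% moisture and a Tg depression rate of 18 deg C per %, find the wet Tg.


Tg_wet = Tg_dry - k*moisture = 220 - 18*2.2 = 180.4 deg C

180.4 deg C


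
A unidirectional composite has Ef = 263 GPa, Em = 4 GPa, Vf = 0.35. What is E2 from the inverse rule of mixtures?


1/E2 = Vf/Ef + (1-Vf)/Em = 0.35/263 + 0.65/4
E2 = 6.1 GPa

6.1 GPa


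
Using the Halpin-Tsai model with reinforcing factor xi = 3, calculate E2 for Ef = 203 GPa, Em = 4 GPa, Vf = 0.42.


eta = (Ef/Em - 1)/(Ef/Em + xi) = (50.75 - 1)/(50.75 + 3) = 0.9256
E2 = Em*(1+xi*eta*Vf)/(1-eta*Vf) = 14.18 GPa

14.18 GPa


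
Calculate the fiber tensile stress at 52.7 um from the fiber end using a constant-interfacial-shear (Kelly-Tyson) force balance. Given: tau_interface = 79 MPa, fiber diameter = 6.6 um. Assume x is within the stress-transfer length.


Force balance: sigma_f * (pi*d^2/4) = tau * (pi*d) * x  ->  sigma_f = 4 * tau * x / d
sigma_f = 4 * 79 * 52.7 / 6.6 = 2523.2 MPa

2523.2 MPa


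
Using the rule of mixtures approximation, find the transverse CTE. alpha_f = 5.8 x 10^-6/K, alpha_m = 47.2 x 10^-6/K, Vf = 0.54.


alpha_2 = alpha_f*Vf + alpha_m*(1-Vf) = 5.8*0.54 + 47.2*0.46 = 24.8 x 10^-6/K

24.8 x 10^-6/K


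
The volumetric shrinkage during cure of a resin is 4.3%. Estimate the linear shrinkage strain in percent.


Linear shrinkage ≈ vol_shrink/3 = 4.3/3 = 1.433%

1.433%


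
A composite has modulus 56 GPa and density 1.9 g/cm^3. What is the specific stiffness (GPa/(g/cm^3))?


Specific stiffness = E/rho = 56/1.9 = 29.5 GPa/(g/cm^3)

29.5 GPa/(g/cm^3)


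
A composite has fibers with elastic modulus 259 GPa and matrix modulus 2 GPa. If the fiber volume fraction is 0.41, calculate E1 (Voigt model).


E1 = Ef*Vf + Em*(1-Vf) = 259*0.41 + 2*0.59 = 107.37 GPa

107.37 GPa


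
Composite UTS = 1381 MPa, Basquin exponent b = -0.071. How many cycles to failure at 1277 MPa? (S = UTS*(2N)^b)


N = 0.5 * (S/UTS)^(1/b) = 0.5 * (1277/1381)^(1/-0.071) = 1.5062 cycles

1.5062 cycles


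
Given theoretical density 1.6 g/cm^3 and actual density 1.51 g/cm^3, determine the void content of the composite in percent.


Void% = (rho_theo - rho_actual)/rho_theo * 100 = (1.6 - 1.51)/1.6 * 100 = 5.63%

5.63%


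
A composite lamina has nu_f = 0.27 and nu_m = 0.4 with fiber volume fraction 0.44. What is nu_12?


nu_12 = nu_f*Vf + nu_m*(1-Vf) = 0.27*0.44 + 0.4*0.56 = 0.3428

0.3428


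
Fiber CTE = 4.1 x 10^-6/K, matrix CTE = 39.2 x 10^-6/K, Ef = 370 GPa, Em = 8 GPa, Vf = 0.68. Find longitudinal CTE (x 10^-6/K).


E1 = Ef*Vf + Em*(1-Vf) = 254.16
alpha_1 = (alpha_f*Ef*Vf + alpha_m*Em*(1-Vf))/E1 = 4.45 x 10^-6/K

4.45 x 10^-6/K


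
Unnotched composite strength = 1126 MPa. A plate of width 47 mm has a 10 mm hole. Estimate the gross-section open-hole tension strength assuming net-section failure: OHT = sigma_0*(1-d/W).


OHT = sigma_0*(1-d/W) = 1126*(1-10/47) = 886.4 MPa

886.4 MPa


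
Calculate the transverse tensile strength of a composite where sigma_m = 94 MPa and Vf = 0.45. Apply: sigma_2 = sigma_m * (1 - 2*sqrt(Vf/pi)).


factor = 1 - 2*sqrt(0.45/pi) = 0.2431
sigma_2 = 94 * 0.2431 = 22.85 MPa

22.85 MPa


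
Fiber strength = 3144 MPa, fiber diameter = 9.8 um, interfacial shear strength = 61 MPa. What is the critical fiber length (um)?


Lc = sigma_f * d / (2 * tau_i) = 3144 * 9.8 / (2 * 61) = 252.6 um

252.6 um


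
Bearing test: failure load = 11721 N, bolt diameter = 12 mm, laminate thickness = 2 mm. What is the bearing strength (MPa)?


sigma_br = F/(d*h) = 11721/(12*2) = 488.4 MPa

488.4 MPa


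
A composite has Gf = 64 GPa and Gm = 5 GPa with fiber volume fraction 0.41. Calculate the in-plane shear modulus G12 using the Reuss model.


1/G12 = Vf/Gf + (1-Vf)/Gm = 0.41/64 + 0.59/5
G12 = 8.04 GPa

8.04 GPa


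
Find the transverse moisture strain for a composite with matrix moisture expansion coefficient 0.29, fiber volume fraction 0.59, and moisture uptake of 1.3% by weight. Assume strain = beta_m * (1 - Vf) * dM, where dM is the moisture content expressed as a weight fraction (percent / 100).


dM = 1.3/100 = 0.013
strain = beta_m * (1-Vf) * dM = 0.29 * 0.41 * 0.013 = 0.0015457

0.0015457


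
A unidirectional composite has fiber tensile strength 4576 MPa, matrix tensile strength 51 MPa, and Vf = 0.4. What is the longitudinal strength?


sigma_1 = sigma_f*Vf + sigma_m*(1-Vf) = 4576*0.4 + 51*0.6 = 1861.0 MPa

1861.0 MPa


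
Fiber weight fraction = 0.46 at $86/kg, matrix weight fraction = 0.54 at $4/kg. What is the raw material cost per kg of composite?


Cost = cost_f*Wf + cost_m*Wm = 86*0.46 + 4*0.54 = $41.72/kg

$41.72/kg


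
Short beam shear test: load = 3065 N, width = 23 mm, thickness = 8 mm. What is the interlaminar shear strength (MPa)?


ILSS = 3F/(4bh) = 3*3065/(4*23*8) = 12.49 MPa

12.49 MPa


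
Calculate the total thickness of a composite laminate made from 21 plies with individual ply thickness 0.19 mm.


h = n * t_ply = 21 * 0.19 = 3.99 mm

3.99 mm


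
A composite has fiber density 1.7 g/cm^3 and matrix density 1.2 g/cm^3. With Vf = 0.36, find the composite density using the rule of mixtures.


rho_c = rho_f*Vf + rho_m*(1-Vf) = 1.7*0.36 + 1.2*0.64 = 1.38 g/cm^3

1.38 g/cm^3


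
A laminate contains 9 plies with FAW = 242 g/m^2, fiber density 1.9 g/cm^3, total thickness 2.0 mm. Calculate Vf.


Vf = n * FAW / (rho_f * h * 1000) = 9 * 242 / (1.9 * 2.0 * 1000) = 0.5732

0.5732


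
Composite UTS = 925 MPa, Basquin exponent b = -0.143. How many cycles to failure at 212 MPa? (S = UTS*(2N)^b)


N = 0.5 * (S/UTS)^(1/b) = 0.5 * (212/925)^(1/-0.143) = 14898.3077 cycles

14898.3077 cycles


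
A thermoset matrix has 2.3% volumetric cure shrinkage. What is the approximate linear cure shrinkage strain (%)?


Linear shrinkage ≈ vol_shrink/3 = 2.3/3 = 0.767%

0.767%


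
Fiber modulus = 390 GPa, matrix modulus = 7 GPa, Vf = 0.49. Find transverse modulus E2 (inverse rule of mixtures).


1/E2 = Vf/Ef + (1-Vf)/Em = 0.49/390 + 0.51/7
E2 = 13.49 GPa

13.49 GPa


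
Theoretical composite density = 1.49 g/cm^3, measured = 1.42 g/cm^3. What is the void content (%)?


Void% = (rho_theo - rho_actual)/rho_theo * 100 = (1.49 - 1.42)/1.49 * 100 = 4.7%

4.7%


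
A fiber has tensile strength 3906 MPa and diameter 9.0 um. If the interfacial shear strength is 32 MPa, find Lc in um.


Lc = sigma_f * d / (2 * tau_i) = 3906 * 9.0 / (2 * 32) = 549.3 um

549.3 um


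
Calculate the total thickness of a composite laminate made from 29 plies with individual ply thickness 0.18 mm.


h = n * t_ply = 29 * 0.18 = 5.22 mm

5.22 mm


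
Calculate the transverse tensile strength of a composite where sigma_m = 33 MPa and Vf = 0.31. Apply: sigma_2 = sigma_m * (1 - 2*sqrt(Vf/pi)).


factor = 1 - 2*sqrt(0.31/pi) = 0.3717
sigma_2 = 33 * 0.3717 = 12.27 MPa

12.27 MPa


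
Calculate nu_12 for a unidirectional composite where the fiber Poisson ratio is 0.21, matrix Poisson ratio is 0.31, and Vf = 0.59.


nu_12 = nu_f*Vf + nu_m*(1-Vf) = 0.21*0.59 + 0.31*0.41 = 0.251

0.251


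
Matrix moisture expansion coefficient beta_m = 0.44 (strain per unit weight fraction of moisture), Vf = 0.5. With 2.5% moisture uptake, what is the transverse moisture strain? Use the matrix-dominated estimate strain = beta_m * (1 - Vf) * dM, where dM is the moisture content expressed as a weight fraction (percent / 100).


dM = 2.5/100 = 0.025
strain = beta_m * (1-Vf) * dM = 0.44 * 0.5 * 0.025 = 0.0055

0.0055


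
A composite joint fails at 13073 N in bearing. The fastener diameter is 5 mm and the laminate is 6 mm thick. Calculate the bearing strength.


sigma_br = F/(d*h) = 13073/(5*6) = 435.8 MPa

435.8 MPa


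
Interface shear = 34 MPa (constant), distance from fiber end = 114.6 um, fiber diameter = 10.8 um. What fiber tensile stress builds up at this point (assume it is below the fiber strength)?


Force balance: sigma_f * (pi*d^2/4) = tau * (pi*d) * x  ->  sigma_f = 4 * tau * x / d
sigma_f = 4 * 34 * 114.6 / 10.8 = 1443.1 MPa

1443.1 MPa


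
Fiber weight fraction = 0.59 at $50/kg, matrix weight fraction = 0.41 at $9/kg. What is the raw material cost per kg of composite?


Cost = cost_f*Wf + cost_m*Wm = 50*0.59 + 9*0.41 = $33.19/kg

$33.19/kg


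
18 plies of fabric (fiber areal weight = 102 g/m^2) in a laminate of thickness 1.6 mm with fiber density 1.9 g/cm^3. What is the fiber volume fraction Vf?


Vf = n * FAW / (rho_f * h * 1000) = 18 * 102 / (1.9 * 1.6 * 1000) = 0.6039

0.6039


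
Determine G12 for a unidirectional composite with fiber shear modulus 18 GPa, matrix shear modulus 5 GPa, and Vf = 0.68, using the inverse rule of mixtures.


1/G12 = Vf/Gf + (1-Vf)/Gm = 0.68/18 + 0.32/5
G12 = 9.83 GPa

9.83 GPa


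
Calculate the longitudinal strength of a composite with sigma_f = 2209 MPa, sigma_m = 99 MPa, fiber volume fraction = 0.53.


sigma_1 = sigma_f*Vf + sigma_m*(1-Vf) = 2209*0.53 + 99*0.47 = 1217.3 MPa

1217.3 MPa


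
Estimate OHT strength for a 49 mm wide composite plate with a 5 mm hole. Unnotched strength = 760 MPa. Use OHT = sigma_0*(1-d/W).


OHT = sigma_0*(1-d/W) = 760*(1-5/49) = 682.4 MPa

682.4 MPa


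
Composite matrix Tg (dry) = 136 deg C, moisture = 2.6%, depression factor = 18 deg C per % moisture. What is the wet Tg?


Tg_wet = Tg_dry - k*moisture = 136 - 18*2.6 = 89.2 deg C

89.2 deg C


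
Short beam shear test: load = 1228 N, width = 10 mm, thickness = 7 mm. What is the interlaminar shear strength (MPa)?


ILSS = 3F/(4bh) = 3*1228/(4*10*7) = 13.16 MPa

13.16 MPa


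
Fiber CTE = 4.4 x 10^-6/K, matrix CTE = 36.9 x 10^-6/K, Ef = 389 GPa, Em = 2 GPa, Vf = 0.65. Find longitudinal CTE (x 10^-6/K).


E1 = Ef*Vf + Em*(1-Vf) = 253.55
alpha_1 = (alpha_f*Ef*Vf + alpha_m*Em*(1-Vf))/E1 = 4.49 x 10^-6/K

4.49 x 10^-6/K


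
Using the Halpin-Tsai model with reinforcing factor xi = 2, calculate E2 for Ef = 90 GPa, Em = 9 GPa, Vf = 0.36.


eta = (Ef/Em - 1)/(Ef/Em + xi) = (10.0 - 1)/(10.0 + 2) = 0.75
E2 = Em*(1+xi*eta*Vf)/(1-eta*Vf) = 18.99 GPa

18.99 GPa


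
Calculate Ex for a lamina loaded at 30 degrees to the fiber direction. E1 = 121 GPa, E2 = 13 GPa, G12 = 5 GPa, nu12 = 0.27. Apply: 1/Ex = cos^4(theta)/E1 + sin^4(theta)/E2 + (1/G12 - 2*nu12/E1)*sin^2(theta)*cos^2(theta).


cos^4(30) = 0.5625, sin^4(30) = 0.0625, sin^2(30)*cos^2(30) = 0.1875
1/G12 - 2*nu12/E1 = 1/5 - 2*0.27/121 = 0.195537 GPa^-1
1/Ex = 0.5625/121 + 0.0625/13 + 0.195537*0.1875 = 0.0461197 GPa^-1
Ex = 21.68 GPa

21.68 GPa


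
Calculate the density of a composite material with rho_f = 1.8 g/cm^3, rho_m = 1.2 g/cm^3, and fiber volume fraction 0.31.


rho_c = rho_f*Vf + rho_m*(1-Vf) = 1.8*0.31 + 1.2*0.69 = 1.386 g/cm^3

1.386 g/cm^3


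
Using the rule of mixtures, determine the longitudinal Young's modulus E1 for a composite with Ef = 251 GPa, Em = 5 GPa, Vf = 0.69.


E1 = Ef*Vf + Em*(1-Vf) = 251*0.69 + 5*0.31 = 174.74 GPa

174.74 GPa


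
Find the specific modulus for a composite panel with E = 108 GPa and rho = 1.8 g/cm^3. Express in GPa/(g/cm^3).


Specific stiffness = E/rho = 108/1.8 = 60.0 GPa/(g/cm^3)

60.0 GPa/(g/cm^3)


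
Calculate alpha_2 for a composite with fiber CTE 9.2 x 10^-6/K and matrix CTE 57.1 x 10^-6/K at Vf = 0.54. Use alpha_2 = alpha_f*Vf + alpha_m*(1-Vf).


alpha_2 = alpha_f*Vf + alpha_m*(1-Vf) = 9.2*0.54 + 57.1*0.46 = 31.2 x 10^-6/K

31.2 x 10^-6/K


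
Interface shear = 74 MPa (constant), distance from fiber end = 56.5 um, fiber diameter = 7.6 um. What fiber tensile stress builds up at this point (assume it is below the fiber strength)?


Force balance: sigma_f * (pi*d^2/4) = tau * (pi*d) * x  ->  sigma_f = 4 * tau * x / d
sigma_f = 4 * 74 * 56.5 / 7.6 = 2200.5 MPa

2200.5 MPa


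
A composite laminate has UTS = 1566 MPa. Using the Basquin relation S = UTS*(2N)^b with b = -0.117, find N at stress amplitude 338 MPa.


N = 0.5 * (S/UTS)^(1/b) = 0.5 * (338/1566)^(1/-0.117) = 245589.5094 cycles

245589.5094 cycles


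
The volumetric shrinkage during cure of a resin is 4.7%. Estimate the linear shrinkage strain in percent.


Linear shrinkage ≈ vol_shrink/3 = 4.7/3 = 1.567%

1.567%


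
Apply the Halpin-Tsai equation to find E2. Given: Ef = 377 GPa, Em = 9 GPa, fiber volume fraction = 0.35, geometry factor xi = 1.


eta = (Ef/Em - 1)/(Ef/Em + xi) = (41.8889 - 1)/(41.8889 + 1) = 0.9534
E2 = Em*(1+xi*eta*Vf)/(1-eta*Vf) = 18.01 GPa

18.01 GPa


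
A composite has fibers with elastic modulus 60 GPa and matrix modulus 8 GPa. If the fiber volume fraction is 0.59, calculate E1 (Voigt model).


E1 = Ef*Vf + Em*(1-Vf) = 60*0.59 + 8*0.41 = 38.68 GPa

38.68 GPa


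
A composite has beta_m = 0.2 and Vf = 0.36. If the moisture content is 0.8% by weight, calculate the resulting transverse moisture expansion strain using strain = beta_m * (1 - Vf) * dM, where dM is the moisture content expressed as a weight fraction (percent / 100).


dM = 0.8/100 = 0.008
strain = beta_m * (1-Vf) * dM = 0.2 * 0.64 * 0.008 = 0.001024

0.001024


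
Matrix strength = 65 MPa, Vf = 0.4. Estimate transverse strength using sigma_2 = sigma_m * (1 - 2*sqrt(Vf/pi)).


factor = 1 - 2*sqrt(0.4/pi) = 0.2864
sigma_2 = 65 * 0.2864 = 18.61 MPa

18.61 MPa


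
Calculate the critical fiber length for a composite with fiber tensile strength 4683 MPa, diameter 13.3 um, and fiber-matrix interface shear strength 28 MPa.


Lc = sigma_f * d / (2 * tau_i) = 4683 * 13.3 / (2 * 28) = 1112.2 um

1112.2 um


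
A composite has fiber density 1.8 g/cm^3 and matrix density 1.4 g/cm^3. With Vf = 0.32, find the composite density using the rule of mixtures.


rho_c = rho_f*Vf + rho_m*(1-Vf) = 1.8*0.32 + 1.4*0.68 = 1.528 g/cm^3

1.528 g/cm^3


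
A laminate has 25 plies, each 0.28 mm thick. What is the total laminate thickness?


h = n * t_ply = 25 * 0.28 = 7.0 mm

7.0 mm


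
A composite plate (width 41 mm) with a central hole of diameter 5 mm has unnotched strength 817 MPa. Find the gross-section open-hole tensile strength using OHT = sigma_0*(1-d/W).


OHT = sigma_0*(1-d/W) = 817*(1-5/41) = 717.4 MPa

717.4 MPa


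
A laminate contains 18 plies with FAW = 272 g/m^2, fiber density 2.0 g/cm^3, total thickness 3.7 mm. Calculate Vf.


Vf = n * FAW / (rho_f * h * 1000) = 18 * 272 / (2.0 * 3.7 * 1000) = 0.6616

0.6616


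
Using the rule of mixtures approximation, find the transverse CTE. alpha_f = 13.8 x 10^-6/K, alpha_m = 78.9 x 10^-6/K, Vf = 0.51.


alpha_2 = alpha_f*Vf + alpha_m*(1-Vf) = 13.8*0.51 + 78.9*0.49 = 45.7 x 10^-6/K

45.7 x 10^-6/K


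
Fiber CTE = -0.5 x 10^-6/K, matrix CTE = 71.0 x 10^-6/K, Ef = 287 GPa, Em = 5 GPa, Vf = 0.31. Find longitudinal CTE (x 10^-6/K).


E1 = Ef*Vf + Em*(1-Vf) = 92.42
alpha_1 = (alpha_f*Ef*Vf + alpha_m*Em*(1-Vf))/E1 = 2.17 x 10^-6/K

2.17 x 10^-6/K


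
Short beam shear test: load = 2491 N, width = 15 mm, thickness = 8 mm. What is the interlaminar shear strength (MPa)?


ILSS = 3F/(4bh) = 3*2491/(4*15*8) = 15.57 MPa

15.57 MPa


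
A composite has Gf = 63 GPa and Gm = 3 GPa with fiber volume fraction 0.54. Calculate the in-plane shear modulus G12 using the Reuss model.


1/G12 = Vf/Gf + (1-Vf)/Gm = 0.54/63 + 0.46/3
G12 = 6.18 GPa

6.18 GPa


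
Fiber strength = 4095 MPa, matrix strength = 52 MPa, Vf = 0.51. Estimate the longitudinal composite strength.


sigma_1 = sigma_f*Vf + sigma_m*(1-Vf) = 4095*0.51 + 52*0.49 = 2113.9 MPa

2113.9 MPa


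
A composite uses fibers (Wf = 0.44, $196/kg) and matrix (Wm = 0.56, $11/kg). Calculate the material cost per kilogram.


Cost = cost_f*Wf + cost_m*Wm = 196*0.44 + 11*0.56 = $92.4/kg

$92.4/kg


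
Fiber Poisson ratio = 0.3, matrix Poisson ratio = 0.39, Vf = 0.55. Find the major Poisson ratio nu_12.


nu_12 = nu_f*Vf + nu_m*(1-Vf) = 0.3*0.55 + 0.39*0.45 = 0.3405

0.3405


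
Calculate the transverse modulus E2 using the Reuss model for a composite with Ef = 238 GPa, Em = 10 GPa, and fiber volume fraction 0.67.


1/E2 = Vf/Ef + (1-Vf)/Em = 0.67/238 + 0.33/10
E2 = 27.92 GPa

27.92 GPa


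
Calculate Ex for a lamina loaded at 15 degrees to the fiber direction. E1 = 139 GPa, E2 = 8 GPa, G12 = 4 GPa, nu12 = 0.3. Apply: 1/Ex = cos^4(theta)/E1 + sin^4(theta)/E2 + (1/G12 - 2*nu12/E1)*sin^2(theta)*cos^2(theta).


cos^4(15) = 0.870513, sin^4(15) = 0.004487, sin^2(15)*cos^2(15) = 0.0625
1/G12 - 2*nu12/E1 = 1/4 - 2*0.3/139 = 0.245683 GPa^-1
1/Ex = 0.870513/139 + 0.004487/8 + 0.245683*0.0625 = 0.0221788 GPa^-1
Ex = 45.09 GPa

45.09 GPa


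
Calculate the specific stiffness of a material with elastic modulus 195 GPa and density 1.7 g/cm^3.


Specific stiffness = E/rho = 195/1.7 = 114.7 GPa/(g/cm^3)

114.7 GPa/(g/cm^3)


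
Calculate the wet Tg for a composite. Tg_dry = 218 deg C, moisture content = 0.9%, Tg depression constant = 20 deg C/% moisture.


Tg_wet = Tg_dry - k*moisture = 218 - 20*0.9 = 200.0 deg C

200.0 deg C


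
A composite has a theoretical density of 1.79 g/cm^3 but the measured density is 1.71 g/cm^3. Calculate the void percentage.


Void% = (rho_theo - rho_actual)/rho_theo * 100 = (1.79 - 1.71)/1.79 * 100 = 4.47%

4.47%


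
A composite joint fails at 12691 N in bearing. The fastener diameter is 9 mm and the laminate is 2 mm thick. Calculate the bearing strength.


sigma_br = F/(d*h) = 12691/(9*2) = 705.1 MPa

705.1 MPa


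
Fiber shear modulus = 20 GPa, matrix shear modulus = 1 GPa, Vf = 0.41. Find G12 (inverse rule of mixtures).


1/G12 = Vf/Gf + (1-Vf)/Gm = 0.41/20 + 0.59/1
G12 = 1.64 GPa

1.64 GPa


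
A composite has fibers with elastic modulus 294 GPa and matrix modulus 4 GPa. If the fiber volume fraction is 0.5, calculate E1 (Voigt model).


E1 = Ef*Vf + Em*(1-Vf) = 294*0.5 + 4*0.5 = 149.0 GPa

149.0 GPa


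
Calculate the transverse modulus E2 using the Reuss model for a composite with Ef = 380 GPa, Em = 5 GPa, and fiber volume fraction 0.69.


1/E2 = Vf/Ef + (1-Vf)/Em = 0.69/380 + 0.31/5
E2 = 15.67 GPa

15.67 GPa


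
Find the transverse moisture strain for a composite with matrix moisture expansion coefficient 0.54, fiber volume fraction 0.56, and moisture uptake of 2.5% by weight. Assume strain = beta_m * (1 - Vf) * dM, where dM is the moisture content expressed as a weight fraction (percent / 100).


dM = 2.5/100 = 0.025
strain = beta_m * (1-Vf) * dM = 0.54 * 0.44 * 0.025 = 0.00594

0.00594


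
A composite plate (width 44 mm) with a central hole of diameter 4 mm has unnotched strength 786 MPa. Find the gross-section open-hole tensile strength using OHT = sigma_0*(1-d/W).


OHT = sigma_0*(1-d/W) = 786*(1-4/44) = 714.5 MPa

714.5 MPa


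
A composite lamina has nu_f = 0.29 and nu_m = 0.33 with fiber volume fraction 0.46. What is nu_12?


nu_12 = nu_f*Vf + nu_m*(1-Vf) = 0.29*0.46 + 0.33*0.54 = 0.3116

0.3116


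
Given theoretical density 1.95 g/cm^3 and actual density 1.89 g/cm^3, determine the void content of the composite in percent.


Void% = (rho_theo - rho_actual)/rho_theo * 100 = (1.95 - 1.89)/1.95 * 100 = 3.08%

3.08%


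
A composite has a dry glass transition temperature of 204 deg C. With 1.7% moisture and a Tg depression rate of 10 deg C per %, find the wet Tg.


Tg_wet = Tg_dry - k*moisture = 204 - 10*1.7 = 187.0 deg C

187.0 deg C


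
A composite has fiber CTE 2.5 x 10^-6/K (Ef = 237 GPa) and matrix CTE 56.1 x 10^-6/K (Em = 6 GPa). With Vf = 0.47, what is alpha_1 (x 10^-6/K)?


E1 = Ef*Vf + Em*(1-Vf) = 114.57
alpha_1 = (alpha_f*Ef*Vf + alpha_m*Em*(1-Vf))/E1 = 3.99 x 10^-6/K

3.99 x 10^-6/K


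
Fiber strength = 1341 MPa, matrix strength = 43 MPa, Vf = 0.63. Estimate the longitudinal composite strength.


sigma_1 = sigma_f*Vf + sigma_m*(1-Vf) = 1341*0.63 + 43*0.37 = 860.7 MPa

860.7 MPa


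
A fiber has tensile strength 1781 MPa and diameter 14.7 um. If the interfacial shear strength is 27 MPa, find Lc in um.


Lc = sigma_f * d / (2 * tau_i) = 1781 * 14.7 / (2 * 27) = 484.8 um

484.8 um


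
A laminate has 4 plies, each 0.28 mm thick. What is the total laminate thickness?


h = n * t_ply = 4 * 0.28 = 1.12 mm

1.12 mm


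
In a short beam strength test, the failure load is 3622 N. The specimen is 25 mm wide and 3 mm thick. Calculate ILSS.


ILSS = 3F/(4bh) = 3*3622/(4*25*3) = 36.22 MPa

36.22 MPa


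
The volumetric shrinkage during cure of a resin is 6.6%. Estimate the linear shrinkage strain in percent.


Linear shrinkage ≈ vol_shrink/3 = 6.6/3 = 2.2%

2.2%


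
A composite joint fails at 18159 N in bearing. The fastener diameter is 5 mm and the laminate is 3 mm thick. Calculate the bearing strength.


sigma_br = F/(d*h) = 18159/(5*3) = 1210.6 MPa

1210.6 MPa


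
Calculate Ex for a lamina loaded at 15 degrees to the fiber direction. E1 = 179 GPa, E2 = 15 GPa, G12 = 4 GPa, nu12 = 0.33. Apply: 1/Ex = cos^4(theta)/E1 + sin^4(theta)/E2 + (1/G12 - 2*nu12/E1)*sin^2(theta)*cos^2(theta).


cos^4(15) = 0.870513, sin^4(15) = 0.004487, sin^2(15)*cos^2(15) = 0.0625
1/G12 - 2*nu12/E1 = 1/4 - 2*0.33/179 = 0.246313 GPa^-1
1/Ex = 0.870513/179 + 0.004487/15 + 0.246313*0.0625 = 0.0205569 GPa^-1
Ex = 48.65 GPa

48.65 GPa


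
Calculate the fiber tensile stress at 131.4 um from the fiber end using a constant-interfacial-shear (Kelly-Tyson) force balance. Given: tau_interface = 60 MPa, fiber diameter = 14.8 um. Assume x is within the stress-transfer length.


Force balance: sigma_f * (pi*d^2/4) = tau * (pi*d) * x  ->  sigma_f = 4 * tau * x / d
sigma_f = 4 * 60 * 131.4 / 14.8 = 2130.8 MPa

2130.8 MPa


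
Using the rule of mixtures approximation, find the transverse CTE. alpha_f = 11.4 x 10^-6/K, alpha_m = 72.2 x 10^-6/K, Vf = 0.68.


alpha_2 = alpha_f*Vf + alpha_m*(1-Vf) = 11.4*0.68 + 72.2*0.32 = 30.9 x 10^-6/K

30.9 x 10^-6/K


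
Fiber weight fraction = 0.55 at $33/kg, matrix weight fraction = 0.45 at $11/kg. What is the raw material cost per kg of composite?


Cost = cost_f*Wf + cost_m*Wm = 33*0.55 + 11*0.45 = $23.1/kg

$23.1/kg


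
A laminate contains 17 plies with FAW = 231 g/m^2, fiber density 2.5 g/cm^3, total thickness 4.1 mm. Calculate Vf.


Vf = n * FAW / (rho_f * h * 1000) = 17 * 231 / (2.5 * 4.1 * 1000) = 0.3831

0.3831


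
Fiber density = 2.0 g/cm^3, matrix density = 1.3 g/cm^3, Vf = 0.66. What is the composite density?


rho_c = rho_f*Vf + rho_m*(1-Vf) = 2.0*0.66 + 1.3*0.34 = 1.762 g/cm^3

1.762 g/cm^3


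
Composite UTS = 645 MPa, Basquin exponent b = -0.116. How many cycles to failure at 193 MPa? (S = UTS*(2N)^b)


N = 0.5 * (S/UTS)^(1/b) = 0.5 * (193/645)^(1/-0.116) = 16452.5084 cycles

16452.5084 cycles


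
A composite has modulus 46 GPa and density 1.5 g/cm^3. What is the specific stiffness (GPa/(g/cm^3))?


Specific stiffness = E/rho = 46/1.5 = 30.7 GPa/(g/cm^3)

30.7 GPa/(g/cm^3)


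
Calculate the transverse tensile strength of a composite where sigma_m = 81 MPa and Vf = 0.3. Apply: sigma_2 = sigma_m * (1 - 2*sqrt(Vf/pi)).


factor = 1 - 2*sqrt(0.3/pi) = 0.382
sigma_2 = 81 * 0.382 = 30.94 MPa

30.94 MPa


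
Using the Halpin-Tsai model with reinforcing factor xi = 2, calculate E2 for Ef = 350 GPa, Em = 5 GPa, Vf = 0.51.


eta = (Ef/Em - 1)/(Ef/Em + xi) = (70.0 - 1)/(70.0 + 2) = 0.9583
E2 = Em*(1+xi*eta*Vf)/(1-eta*Vf) = 19.34 GPa

19.34 GPa


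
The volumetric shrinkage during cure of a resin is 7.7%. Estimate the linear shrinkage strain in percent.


Linear shrinkage ≈ vol_shrink/3 = 7.7/3 = 2.567%

2.567%


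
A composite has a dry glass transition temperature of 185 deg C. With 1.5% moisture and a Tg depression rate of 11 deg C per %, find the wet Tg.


Tg_wet = Tg_dry - k*moisture = 185 - 11*1.5 = 168.5 deg C

168.5 deg C


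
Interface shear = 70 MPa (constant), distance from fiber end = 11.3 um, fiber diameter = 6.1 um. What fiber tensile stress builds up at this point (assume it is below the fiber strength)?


Force balance: sigma_f * (pi*d^2/4) = tau * (pi*d) * x  ->  sigma_f = 4 * tau * x / d
sigma_f = 4 * 70 * 11.3 / 6.1 = 518.7 MPa

518.7 MPa


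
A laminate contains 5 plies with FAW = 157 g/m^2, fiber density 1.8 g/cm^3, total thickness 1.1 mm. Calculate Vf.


Vf = n * FAW / (rho_f * h * 1000) = 5 * 157 / (1.8 * 1.1 * 1000) = 0.3965

0.3965


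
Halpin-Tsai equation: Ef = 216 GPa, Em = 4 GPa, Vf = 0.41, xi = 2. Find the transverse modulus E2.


eta = (Ef/Em - 1)/(Ef/Em + xi) = (54.0 - 1)/(54.0 + 2) = 0.9464
E2 = Em*(1+xi*eta*Vf)/(1-eta*Vf) = 11.61 GPa

11.61 GPa


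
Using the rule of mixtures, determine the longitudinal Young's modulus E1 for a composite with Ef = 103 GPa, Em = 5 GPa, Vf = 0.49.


E1 = Ef*Vf + Em*(1-Vf) = 103*0.49 + 5*0.51 = 53.02 GPa

53.02 GPa
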